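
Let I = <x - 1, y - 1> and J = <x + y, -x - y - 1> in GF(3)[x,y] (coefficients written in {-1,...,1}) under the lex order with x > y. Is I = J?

No, the ideals differ.

For a fixed monomial order, each ideal has a unique reduced Gröbner basis; comparing bases decides equality.
Buchberger on the first generating set:
f_1 = x - 1, LT = x.
f_2 = y - 1, LT = y.

The S-polynomials (S(f_1,f_2)) all reduce to 0 modulo the current basis, so we have a Gröbner basis.
Inter-reduce: drop elements whose leading term is divisible by another's, tail-reduce, and make monic.
Reduced Gröbner basis: {x - 1, y - 1}.

Buchberger on the second generating set:
h_1 = x + y, LT = x.
h_2 = -x - y - 1, LT = x.

S(h_1,h_2): lcm = x. S = -1.
  leading term 1: no divisor's leading term divides it; move -1 to the remainder.
  remainder -1 ≠ 0; add k_3 = -1 to the basis.

The other S-polynomials (S(h_1,k_3), S(h_2,k_3)) all reduce to 0 modulo the current basis, so we have a Gröbner basis.
Inter-reduce: drop elements whose leading term is divisible by another's, tail-reduce, and make monic.
Reduced Gröbner basis: {1}.

These differ, so the ideals are not equal.
The choice of monomial ordering does not affect the verdict — as long as both bases are computed under the same ordering, their equality decides ideal equality.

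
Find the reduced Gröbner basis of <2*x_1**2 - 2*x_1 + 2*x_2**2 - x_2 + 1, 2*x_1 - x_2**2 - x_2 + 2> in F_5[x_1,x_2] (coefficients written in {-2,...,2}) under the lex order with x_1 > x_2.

f_1 = 2*x_1**2 - 2*x_1 + 2*x_2**2 - x_2 + 1, LT = x_1**2.
f_2 = 2*x_1 - x_2**2 - x_2 + 2, LT = x_1.

S(f_1,f_2): lcm = x_1**2. S = -2*x_1*x_2**2 - 2*x_1*x_2 - 2*x_1 + x_2**2 + 2*x_2 - 2.
  leading term x_1*x_2**2: subtract (-x_2**2)·f_2 from -2*x_1*x_2**2 - 2*x_1*x_2 - 2*x_1 + x_2**2 + 2*x_2 - 2 → -2*x_1*x_2 - 2*x_1 - x_2**4 - x_2**3 - 2*x_2**2 + 2*x_2 - 2
  leading term x_1*x_2: subtract (-x_2)·f_2 from -2*x_1*x_2 - 2*x_1 - x_2**4 - x_2**3 - 2*x_2**2 + 2*x_2 - 2 → -2*x_1 - x_2**4 - 2*x_2**3 + 2*x_2**2 - x_2 - 2
  leading term x_1: subtract (-1)·f_2 from -2*x_1 - x_2**4 - 2*x_2**3 + 2*x_2**2 - x_2 - 2 → -x_2**4 - 2*x_2**3 + x_2**2 - 2*x_2
  leading term x_2**4: no divisor's leading term divides it; move -x_2**4 to the remainder.
  leading term x_2**3: no divisor's leading term divides it; move -2*x_2**3 to the remainder.
  leading term x_2**2: no divisor's leading term divides it; move x_2**2 to the remainder.
  leading term x_2: no divisor's leading term divides it; move -2*x_2 to the remainder.
  remainder -x_2**4 - 2*x_2**3 + x_2**2 - 2*x_2 ≠ 0; add g_3 = -x_2**4 - 2*x_2**3 + x_2**2 - 2*x_2 to the basis.

The other S-polynomials (S(f_1,g_3), S(f_2,g_3)) all reduce to 0 modulo the current basis, so we have a Gröbner basis.
Inter-reduce: drop elements whose leading term is divisible by another's, tail-reduce, and make monic.

G = {x_1 + 2*x_2**2 + 2*x_2 + 1, x_2**4 + 2*x_2**3 - x_2**2 + 2*x_2}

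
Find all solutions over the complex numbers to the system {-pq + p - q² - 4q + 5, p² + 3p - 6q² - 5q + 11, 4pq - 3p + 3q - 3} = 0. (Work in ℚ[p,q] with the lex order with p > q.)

Compute a lex Gröbner basis by Buchberger's algorithm.
f_1 = -pq + p - q² - 4q + 5, LT = pq.
f_2 = p² + 3p - 6q² - 5q + 11, LT = p².
f_3 = 4pq - 3p + 3q - 3, LT = pq.

S(f_1,f_2): lcm = p²q. S = -p² + pq² + pq - 5p + 6q³ + 5q² - 11q.
  leading term p²: subtract (-1)·f_2 from -p² + pq² + pq - 5p + 6q³ + 5q² - 11q → pq² + pq - 2p + 6q³ - q² - 16q + 11
  leading term pq²: subtract (-q)·f_1 from pq² + pq - 2p + 6q³ - q² - 16q + 11 → 2pq - 2p + 5q³ - 5q² - 11q + 11
  leading term pq: subtract (-2)·f_1 from 2pq - 2p + 5q³ - 5q² - 11q + 11 → 5q³ - 7q² - 19q + 21
  leading term q³: no divisor's leading term divides it; move 5q³ to the remainder.
  leading term q²: no divisor's leading term divides it; move -7q² to the remainder.
  leading term q: no divisor's leading term divides it; move -19q to the remainder.
  leading term 1: no divisor's leading term divides it; move 21 to the remainder.
  remainder 5q³ - 7q² - 19q + 21 ≠ 0; add h_4 = 5q³ - 7q² - 19q + 21 to the basis.

S(f_1,f_3): lcm = pq. S = -¼p + q² + 13/4q - 17/4.
  leading term p: no divisor's leading term divides it; move -¼p to the remainder.
  leading term q²: no divisor's leading term divides it; move q² to the remainder.
  leading term q: no divisor's leading term divides it; move 13/4q to the remainder.
  leading term 1: no divisor's leading term divides it; move -17/4 to the remainder.
  remainder -¼p + q² + 13/4q - 17/4 ≠ 0; add h_5 = -¼p + q² + 13/4q - 17/4 to the basis.

S(f_2,f_3): lcm = p²q. S = ¾p² + 9/4pq + ¾p - 6q³ - 5q² + 11q.
  leading term p²: subtract (¾)·f_2 from ¾p² + 9/4pq + ¾p - 6q³ - 5q² + 11q → 9/4pq - 3/2p - 6q³ - ½q² + 59/4q - 33/4
  leading term pq: subtract (-9/4)·f_1 from 9/4pq - 3/2p - 6q³ - ½q² + 59/4q - 33/4 → ¾p - 6q³ - 11/4q² + 23/4q + 3
  leading term p: subtract (-3)·h_5 from ¾p - 6q³ - 11/4q² + 23/4q + 3 → -6q³ + ¼q² + 31/2q - 39/4
  leading term q³: subtract (-6/5)·h_4 from -6q³ + ¼q² + 31/2q - 39/4 → -163/20q² - 73/10q + 309/20
  leading term q²: no divisor's leading term divides it; move -163/20q² to the remainder.
  leading term q: no divisor's leading term divides it; move -73/10q to the remainder.
  leading term 1: no divisor's leading term divides it; move 309/20 to the remainder.
  remainder -163/20q² - 73/10q + 309/20 ≠ 0; add h_6 = -163/20q² - 73/10q + 309/20 to the basis.

S(f_3,h_4): lcm = pq³. S = 13/20pq² + 19/5pq - 21/5p + ¾q³ - ¾q².
  leading term pq²: subtract (-13/20q)·f_1 from 13/20pq² + 19/5pq - 21/5p + ¾q³ - ¾q² → 89/20pq - 21/5p + 1/10q³ - 67/20q² + 13/4q
  leading term pq: subtract (-89/20)·f_1 from 89/20pq - 21/5p + 1/10q³ - 67/20q² + 13/4q → ¼p + 1/10q³ - 39/5q² - 291/20q + 89/4
  leading term p: subtract (-1)·h_5 from ¼p + 1/10q³ - 39/5q² - 291/20q + 89/4 → 1/10q³ - 34/5q² - 113/10q + 18
  leading term q³: subtract (1/50)·h_4 from 1/10q³ - 34/5q² - 113/10q + 18 → -333/50q² - 273/25q + 879/50
  leading term q²: subtract (666/815)·h_6 from -333/50q² - 273/25q + 879/50 → -4038/815q + 4038/815
  leading term q: no divisor's leading term divides it; move -4038/815q to the remainder.
  leading term 1: no divisor's leading term divides it; move 4038/815 to the remainder.
  remainder -4038/815q + 4038/815 ≠ 0; add h_7 = -4038/815q + 4038/815 to the basis.

The other S-polynomials (S(f_1,h_4), S(f_2,h_4), S(f_1,h_5), S(f_2,h_5), S(f_3,h_5), S(h_4,h_5), S(f_1,h_6), S(f_2,h_6), S(f_3,h_6), S(h_4,h_6), S(h_5,h_6), S(f_1,h_7), S(f_2,h_7), S(f_3,h_7), S(h_4,h_7), S(h_5,h_7), S(h_6,h_7)) all reduce to 0 modulo the current basis, so we have a Gröbner basis.
Inter-reduce: drop elements whose leading term is divisible by another's, tail-reduce, and make monic.
Reduced Gröbner basis: {p, q - 1}.

Since the basis is lex-ordered, q - 1 is univariate in q. Its roots are {1}. Back-substituting each root into the other basis elements fixes the other coordinates.
  q = 1: the earlier basis element becomes p = 0, giving p = 0 — point (0, 1).

{(0, 1)}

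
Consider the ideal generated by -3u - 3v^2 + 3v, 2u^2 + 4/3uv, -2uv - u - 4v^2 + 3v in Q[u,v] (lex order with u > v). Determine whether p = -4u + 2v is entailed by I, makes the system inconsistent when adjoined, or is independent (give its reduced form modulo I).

-4u + 2v lies in I (it reduces to 0).

First compute the reduced Gröbner basis of I by Buchberger's algorithm.
f_1 = -3u - 3v^2 + 3v, LT = u.
f_2 = 2u^2 + 4/3uv, LT = u^2.
f_3 = -2uv - u - 4v^2 + 3v, LT = uv.

S(f_1,f_2): lcm = u^2. S = uv^2 - 5/3uv.
  leading term uv^2: subtract (-1/3v^2)·f_1 from uv^2 - 5/3uv → -5/3uv - v^4 + v^3
  leading term uv: subtract (5/9v)·f_1 from -5/3uv - v^4 + v^3 → -v^4 + 8/3v^3 - 5/3v^2
  leading term v^4: no divisor's leading term divides it; move -v^4 to the remainder.
  leading term v^3: no divisor's leading term divides it; move 8/3v^3 to the remainder.
  leading term v^2: no divisor's leading term divides it; move -5/3v^2 to the remainder.
  remainder -v^4 + 8/3v^3 - 5/3v^2 ≠ 0; add h_4 = -v^4 + 8/3v^3 - 5/3v^2 to the basis.

S(f_1,f_3): lcm = uv. S = -1/2u + v^3 - 3v^2 + 3/2v.
  leading term u: subtract (1/6)·f_1 from -1/2u + v^3 - 3v^2 + 3/2v → v^3 - 5/2v^2 + v
  leading term v^3: no divisor's leading term divides it; move v^3 to the remainder.
  leading term v^2: no divisor's leading term divides it; move -5/2v^2 to the remainder.
  leading term v: no divisor's leading term divides it; move v to the remainder.
  remainder v^3 - 5/2v^2 + v ≠ 0; add h_5 = v^3 - 5/2v^2 + v to the basis.

S(f_2,f_3): lcm = u^2v. S = -1/2u^2 - 4/3uv^2 + 3/2uv.
  leading term u^2: subtract (1/6u)·f_1 from -1/2u^2 - 4/3uv^2 + 3/2uv → -5/6uv^2 + uv
  leading term uv^2: subtract (5/18v^2)·f_1 from -5/6uv^2 + uv → uv + 5/6v^4 - 5/6v^3
  leading term uv: subtract (-1/3v)·f_1 from uv + 5/6v^4 - 5/6v^3 → 5/6v^4 - 11/6v^3 + v^2
  leading term v^4: subtract (-5/6)·h_4 from 5/6v^4 - 11/6v^3 + v^2 → 7/18v^3 - 7/18v^2
  leading term v^3: subtract (7/18)·h_5 from 7/18v^3 - 7/18v^2 → 7/12v^2 - 7/18v
  leading term v^2: no divisor's leading term divides it; move 7/12v^2 to the remainder.
  leading term v: no divisor's leading term divides it; move -7/18v to the remainder.
  remainder 7/12v^2 - 7/18v ≠ 0; add h_6 = 7/12v^2 - 7/18v to the basis.

S(f_1,h_4): leading monomials are coprime, so the S-polynomial reduces to 0 (Buchberger's first criterion).
S(f_2,h_4): leading monomials are coprime, so the S-polynomial reduces to 0 (Buchberger's first criterion).
S(f_3,h_4): lcm = uv^4. S = 19/6uv^3 - 5/3uv^2 + 2v^5 - 3/2v^4.
  leading term uv^3: subtract (-19/18v^3)·f_1 from 19/6uv^3 - 5/3uv^2 + 2v^5 - 3/2v^4 → -5/3uv^2 - 7/6v^5 + 5/3v^4
  leading term uv^2: subtract (5/9v^2)·f_1 from -5/3uv^2 - 7/6v^5 + 5/3v^4 → -7/6v^5 + 10/3v^4 - 5/3v^3
  leading term v^5: subtract (7/6v)·h_4 from -7/6v^5 + 10/3v^4 - 5/3v^3 → 2/9v^4 + 5/18v^3
  leading term v^4: subtract (-2/9)·h_4 from 2/9v^4 + 5/18v^3 → 47/54v^3 - 10/27v^2
  leading term v^3: subtract (47/54)·h_5 from 47/54v^3 - 10/27v^2 → 65/36v^2 - 47/54v
  leading term v^2: subtract (65/21)·h_6 from 65/36v^2 - 47/54v → 1/3v
  leading term v: no divisor's leading term divides it; move 1/3v to the remainder.
  remainder 1/3v ≠ 0; add h_7 = 1/3v to the basis.

S(f_1,h_5): leading monomials are coprime, so the S-polynomial reduces to 0 (Buchberger's first criterion).
S(f_2,h_5): leading monomials are coprime, so the S-polynomial reduces to 0 (Buchberger's first criterion).
S(f_3,h_5): lcm = uv^3. S = 3uv^2 - uv + 2v^4 - 3/2v^3.
  leading term uv^2: subtract (-v^2)·f_1 from 3uv^2 - uv + 2v^4 - 3/2v^3 → -uv - v^4 + 3/2v^3
  leading term uv: subtract (1/3v)·f_1 from -uv - v^4 + 3/2v^3 → -v^4 + 5/2v^3 - v^2
  leading term v^4: subtract (1)·h_4 from -v^4 + 5/2v^3 - v^2 → -1/6v^3 + 2/3v^2
  leading term v^3: subtract (-1/6)·h_5 from -1/6v^3 + 2/3v^2 → 1/4v^2 + 1/6v
  leading term v^2: subtract (3/7)·h_6 from 1/4v^2 + 1/6v → 1/3v
  leading term v: subtract (1)·h_7 from 1/3v → 0
  remainder 0.

S(h_4,h_5): lcm = v^4. S = -1/6v^3 + 2/3v^2.
  leading term v^3: subtract (-1/6)·h_5 from -1/6v^3 + 2/3v^2 → 1/4v^2 + 1/6v
  leading term v^2: subtract (3/7)·h_6 from 1/4v^2 + 1/6v → 1/3v
  leading term v: subtract (1)·h_7 from 1/3v → 0
  remainder 0.

S(f_1,h_6): leading monomials are coprime, so the S-polynomial reduces to 0 (Buchberger's first criterion).
S(f_2,h_6): leading monomials are coprime, so the S-polynomial reduces to 0 (Buchberger's first criterion).
S(f_3,h_6): lcm = uv^2. S = 7/6uv + 2v^3 - 3/2v^2.
  leading term uv: subtract (-7/18v)·f_1 from 7/6uv + 2v^3 - 3/2v^2 → 5/6v^3 - 1/3v^2
  leading term v^3: subtract (5/6)·h_5 from 5/6v^3 - 1/3v^2 → 7/4v^2 - 5/6v
  leading term v^2: subtract (3)·h_6 from 7/4v^2 - 5/6v → 1/3v
  leading term v: subtract (1)·h_7 from 1/3v → 0
  remainder 0.

S(h_4,h_6): lcm = v^4. S = -2v^3 + 5/3v^2.
  leading term v^3: subtract (-2)·h_5 from -2v^3 + 5/3v^2 → -10/3v^2 + 2v
  leading term v^2: subtract (-40/7)·h_6 from -10/3v^2 + 2v → -2/9v
  leading term v: subtract (-2/3)·h_7 from -2/9v → 0
  remainder 0.

S(h_5,h_6): lcm = v^3. S = -11/6v^2 + v.
  leading term v^2: subtract (-22/7)·h_6 from -11/6v^2 + v → -2/9v
  leading term v: subtract (-2/3)·h_7 from -2/9v → 0
  remainder 0.

S(f_1,h_7): leading monomials are coprime, so the S-polynomial reduces to 0 (Buchberger's first criterion).
S(f_2,h_7): leading monomials are coprime, so the S-polynomial reduces to 0 (Buchberger's first criterion).
S(f_3,h_7): lcm = uv. S = 1/2u + 2v^2 - 3/2v.
  leading term u: subtract (-1/6)·f_1 from 1/2u + 2v^2 - 3/2v → 3/2v^2 - v
  leading term v^2: subtract (18/7)·h_6 from 3/2v^2 - v → 0
  remainder 0.

S(h_4,h_7): lcm = v^4. S = -8/3v^3 + 5/3v^2.
  leading term v^3: subtract (-8/3)·h_5 from -8/3v^3 + 5/3v^2 → -5v^2 + 8/3v
  leading term v^2: subtract (-60/7)·h_6 from -5v^2 + 8/3v → -2/3v
  leading term v: subtract (-2)·h_7 from -2/3v → 0
  remainder 0.

S(h_5,h_7): lcm = v^3. S = -5/2v^2 + v.
  leading term v^2: subtract (-30/7)·h_6 from -5/2v^2 + v → -2/3v
  leading term v: subtract (-2)·h_7 from -2/3v → 0
  remainder 0.

S(h_6,h_7): lcm = v^2. S = -2/3v.
  leading term v: subtract (-2)·h_7 from -2/3v → 0
  remainder 0.

Every S-polynomial of the final basis reduces to 0, so we have a Gröbner basis.
Inter-reduce: drop elements whose leading term is divisible by another's, tail-reduce, and make monic.
Reduced Gröbner basis: {u, v}.
Label its elements g_1 = u, g_2 = v.

Reduce p = -4u + 2v modulo G:
  leading term u: subtract (-4)·g_1 from -4u + 2v → 2v
  leading term v: subtract (2)·g_2 from 2v → 0
  normal form = 0.
Since the normal form is 0, p ∈ I.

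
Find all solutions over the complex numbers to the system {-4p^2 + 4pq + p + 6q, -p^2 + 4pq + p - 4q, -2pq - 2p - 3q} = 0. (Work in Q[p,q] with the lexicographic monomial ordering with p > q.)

{(0, 0)}

Compute a lex Gröbner basis by Buchberger's algorithm.
f_1 = -4p^2 + 4pq + p + 6q, LT = p^2.
f_2 = -p^2 + 4pq + p - 4q, LT = p^2.
f_3 = -2pq - 2p - 3q, LT = pq.

S(f_1,f_2): lcm = p^2. S = 3pq + 3/4p - 11/2q.
  leading term pq: subtract (-3/2)·f_3 from 3pq + 3/4p - 11/2q → -9/4p - 10q
  leading term p: no divisor's leading term divides it; move -9/4p to the remainder.
  leading term q: no divisor's leading term divides it; move -10q to the remainder.
  remainder -9/4p - 10q ≠ 0; add h_4 = -9/4p - 10q to the basis.

S(f_1,f_3): lcm = p^2q. S = -p^2 - pq^2 - 7/4pq - 3/2q^2.
  leading term p^2: subtract (1/4)·f_1 from -p^2 - pq^2 - 7/4pq - 3/2q^2 → -pq^2 - 11/4pq - 1/4p - 3/2q^2 - 3/2q
  leading term pq^2: subtract (1/2q)·f_3 from -pq^2 - 11/4pq - 1/4p - 3/2q^2 - 3/2q → -7/4pq - 1/4p - 3/2q
  leading term pq: subtract (7/8)·f_3 from -7/4pq - 1/4p - 3/2q → 3/2p + 9/8q
  leading term p: subtract (-2/3)·h_4 from 3/2p + 9/8q → -133/24q
  leading term q: no divisor's leading term divides it; move -133/24q to the remainder.
  remainder -133/24q ≠ 0; add h_5 = -133/24q to the basis.

The other S-polynomials (S(f_2,f_3), S(f_1,h_4), S(f_2,h_4), S(f_3,h_4), S(f_1,h_5), S(f_2,h_5), S(f_3,h_5), S(h_4,h_5)) all reduce to 0 modulo the current basis, so we have a Gröbner basis.
Inter-reduce: drop elements whose leading term is divisible by another's, tail-reduce, and make monic.
Reduced Gröbner basis: {p, q}.

The lex basis is triangular: the last element involves only q. Solving q = 0 gives q ∈ {0}; substituting each value into the earlier elements determines the remaining variables.
  q = 0: the earlier basis element becomes p = 0, giving p = 0 — point (0, 0).
Substituting each solution back into the original system confirms all equations vanish.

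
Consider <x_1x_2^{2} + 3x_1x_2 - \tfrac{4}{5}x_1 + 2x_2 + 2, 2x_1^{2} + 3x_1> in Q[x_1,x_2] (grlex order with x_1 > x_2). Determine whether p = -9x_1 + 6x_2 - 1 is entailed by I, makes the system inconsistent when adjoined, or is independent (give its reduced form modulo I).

First compute the reduced Gröbner basis of I by Buchberger's algorithm.
f_1 = x_1x_2^{2} + 3x_1x_2 - \tfrac{4}{5}x_1 + 2x_2 + 2, LT = x_1x_2^{2}.
f_2 = 2x_1^{2} + 3x_1, LT = x_1^{2}.

S(f_1,f_2): lcm = x_1^{2}x_2^{2}. S = 3x_1^{2}x_2 - \tfrac{3}{2}x_1x_2^{2} - \tfrac{4}{5}x_1^{2} + 2x_1x_2 + 2x_1.
  leading term x_1^{2}x_2: subtract (\tfrac{3}{2}x_2)·f_2 from 3x_1^{2}x_2 - \tfrac{3}{2}x_1x_2^{2} - \tfrac{4}{5}x_1^{2} + 2x_1x_2 + 2x_1 → -\tfrac{3}{2}x_1x_2^{2} - \tfrac{4}{5}x_1^{2} - \tfrac{5}{2}x_1x_2 + 2x_1
  leading term x_1x_2^{2}: subtract (-\tfrac{3}{2})·f_1 from -\tfrac{3}{2}x_1x_2^{2} - \tfrac{4}{5}x_1^{2} - \tfrac{5}{2}x_1x_2 + 2x_1 → -\tfrac{4}{5}x_1^{2} + 2x_1x_2 + \tfrac{4}{5}x_1 + 3x_2 + 3
  leading term x_1^{2}: subtract (-\tfrac{2}{5})·f_2 from -\tfrac{4}{5}x_1^{2} + 2x_1x_2 + \tfrac{4}{5}x_1 + 3x_2 + 3 → 2x_1x_2 + 2x_1 + 3x_2 + 3
  leading term x_1x_2: no divisor's leading term divides it; move 2x_1x_2 to the remainder.
  leading term x_1: no divisor's leading term divides it; move 2x_1 to the remainder.
  leading term x_2: no divisor's leading term divides it; move 3x_2 to the remainder.
  leading term 1: no divisor's leading term divides it; move 3 to the remainder.
  remainder 2x_1x_2 + 2x_1 + 3x_2 + 3 ≠ 0; add h_3 = 2x_1x_2 + 2x_1 + 3x_2 + 3 to the basis.

S(f_1,h_3): lcm = x_1x_2^{2}. S = 2x_1x_2 - \tfrac{3}{2}x_2^{2} - \tfrac{4}{5}x_1 + \tfrac{1}{2}x_2 + 2.
  leading term x_1x_2: subtract (1)·h_3 from 2x_1x_2 - \tfrac{3}{2}x_2^{2} - \tfrac{4}{5}x_1 + \tfrac{1}{2}x_2 + 2 → -\tfrac{3}{2}x_2^{2} - \tfrac{14}{5}x_1 - \tfrac{5}{2}x_2 - 1
  leading term x_2^{2}: no divisor's leading term divides it; move -\tfrac{3}{2}x_2^{2} to the remainder.
  leading term x_1: no divisor's leading term divides it; move -\tfrac{14}{5}x_1 to the remainder.
  leading term x_2: no divisor's leading term divides it; move -\tfrac{5}{2}x_2 to the remainder.
  leading term 1: no divisor's leading term divides it; move -1 to the remainder.
  remainder -\tfrac{3}{2}x_2^{2} - \tfrac{14}{5}x_1 - \tfrac{5}{2}x_2 - 1 ≠ 0; add h_4 = -\tfrac{3}{2}x_2^{2} - \tfrac{14}{5}x_1 - \tfrac{5}{2}x_2 - 1 to the basis.

The other S-polynomials (S(f_2,h_3), S(f_1,h_4), S(f_2,h_4), S(h_3,h_4)) all reduce to 0 modulo the current basis, so we have a Gröbner basis.
Inter-reduce: drop elements whose leading term is divisible by another's, tail-reduce, and make monic.
Reduced Gröbner basis: {x_1^{2} + \tfrac{3}{2}x_1, x_1x_2 + x_1 + \tfrac{3}{2}x_2 + \tfrac{3}{2}, x_2^{2} + \tfrac{28}{15}x_1 + \tfrac{5}{3}x_2 + \tfrac{2}{3}}.
Label its elements g_1 = x_1^{2} + \tfrac{3}{2}x_1, g_2 = x_1x_2 + x_1 + \tfrac{3}{2}x_2 + \tfrac{3}{2}, g_3 = x_2^{2} + \tfrac{28}{15}x_1 + \tfrac{5}{3}x_2 + \tfrac{2}{3}.

Reduce p = -9x_1 + 6x_2 - 1 modulo G:
  leading term x_1: no divisor's leading term divides it; move -9x_1 to the remainder.
  leading term x_2: no divisor's leading term divides it; move 6x_2 to the remainder.
  leading term 1: no divisor's leading term divides it; move -1 to the remainder.
  normal form = -9x_1 + 6x_2 - 1.
The normal form is nonzero, so p ∉ I. Since p minus its normal form lies in I, I + (p) = I + (r) where r = -9x_1 + 6x_2 - 1; decide whether this ideal is the whole ring.
Run Buchberger on G together with r (pairs among the g_i already reduce to 0 since G is a Gröbner basis):
g_1 = x_1^{2} + \tfrac{3}{2}x_1, LT = x_1^{2}.
g_2 = x_1x_2 + x_1 + \tfrac{3}{2}x_2 + \tfrac{3}{2}, LT = x_1x_2.
g_3 = x_2^{2} + \tfrac{28}{15}x_1 + \tfrac{5}{3}x_2 + \tfrac{2}{3}, LT = x_2^{2}.
r = -9x_1 + 6x_2 - 1, LT = x_1.

S(g_1,r): lcm = x_1^{2}. S = \tfrac{2}{3}x_1x_2 + \tfrac{25}{18}x_1.
  leading term x_1x_2: subtract (\tfrac{2}{3})·g_2 from \tfrac{2}{3}x_1x_2 + \tfrac{25}{18}x_1 → \tfrac{13}{18}x_1 - x_2 - 1
  leading term x_1: subtract (-\tfrac{13}{162})·r from \tfrac{13}{18}x_1 - x_2 - 1 → -\tfrac{14}{27}x_2 - \tfrac{175}{162}
  leading term x_2: no divisor's leading term divides it; move -\tfrac{14}{27}x_2 to the remainder.
  leading term 1: no divisor's leading term divides it; move -\tfrac{175}{162} to the remainder.
  remainder -\tfrac{14}{27}x_2 - \tfrac{175}{162} ≠ 0; add m_5 = -\tfrac{14}{27}x_2 - \tfrac{175}{162} to the basis.

S(g_2,r): lcm = x_1x_2. S = \tfrac{2}{3}x_2^{2} + x_1 + \tfrac{25}{18}x_2 + \tfrac{3}{2}.
  leading term x_2^{2}: subtract (\tfrac{2}{3})·g_3 from \tfrac{2}{3}x_2^{2} + x_1 + \tfrac{25}{18}x_2 + \tfrac{3}{2} → -\tfrac{11}{45}x_1 + \tfrac{5}{18}x_2 + \tfrac{19}{18}
  leading term x_1: subtract (\tfrac{11}{405})·r from -\tfrac{11}{45}x_1 + \tfrac{5}{18}x_2 + \tfrac{19}{18} → \tfrac{31}{270}x_2 + \tfrac{877}{810}
  leading term x_2: subtract (-\tfrac{31}{140})·m_5 from \tfrac{31}{270}x_2 + \tfrac{877}{810} → \tfrac{911}{1080}
  leading term 1: no divisor's leading term divides it; move \tfrac{911}{1080} to the remainder.
  remainder \tfrac{911}{1080} ≠ 0; add m_6 = \tfrac{911}{1080} to the basis.

The other S-polynomials (S(g_1,g_2), S(g_1,g_3), S(g_2,g_3), S(g_3,r), S(g_1,m_5), S(g_2,m_5), S(g_3,m_5), S(r,m_5), S(g_1,m_6), S(g_2,m_6), S(g_3,m_6), S(r,m_6), S(m_5,m_6)) all reduce to 0 modulo the current basis, so we have a Gröbner basis.
Inter-reduce: drop elements whose leading term is divisible by another's, tail-reduce, and make monic.
Reduced Gröbner basis: {1}.
The reduced Gröbner basis of I + (p) is {1}: the ideal is the whole ring, so the enlarged system has no common solution — adjoining p is inconsistent.

Ideal membership is decidable via reduction modulo a Gröbner basis.

Adjoining -9x_1 + 6x_2 - 1 makes the ideal the whole ring: the system is inconsistent.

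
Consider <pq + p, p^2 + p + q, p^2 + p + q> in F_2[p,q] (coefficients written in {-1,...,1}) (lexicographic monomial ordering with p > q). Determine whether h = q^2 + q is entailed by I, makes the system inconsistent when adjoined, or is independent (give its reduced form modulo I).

First compute the reduced Gröbner basis of I by Buchberger's algorithm.
f_1 = pq + p, LT = pq.
f_2 = p^2 + p + q, LT = p^2.
f_3 = p^2 + p + q, LT = p^2.

S(f_1,f_2): lcm = p^2q. S = p^2 + pq + q^2.
  leading term p^2: subtract (1)·f_2 from p^2 + pq + q^2 → pq + p + q^2 + q
  leading term pq: subtract (1)·f_1 from pq + p + q^2 + q → q^2 + q
  leading term q^2: no divisor's leading term divides it; move q^2 to the remainder.
  leading term q: no divisor's leading term divides it; move q to the remainder.
  remainder q^2 + q ≠ 0; add k_4 = q^2 + q to the basis.

The other S-polynomials (S(f_1,f_3), S(f_2,f_3), S(f_1,k_4), S(f_2,k_4), S(f_3,k_4)) all reduce to 0 modulo the current basis, so we have a Gröbner basis.
Inter-reduce: drop elements whose leading term is divisible by another's, tail-reduce, and make monic.
Reduced Gröbner basis: {p^2 + p + q, pq + p, q^2 + q}.
Label its elements g_1 = p^2 + p + q, g_2 = pq + p, g_3 = q^2 + q.

Reduce h = q^2 + q modulo G:
  leading term q^2: subtract (1)·g_3 from q^2 + q → 0
  normal form = 0.
Since the normal form is 0, h ∈ I.

q^2 + q lies in I (it reduces to 0).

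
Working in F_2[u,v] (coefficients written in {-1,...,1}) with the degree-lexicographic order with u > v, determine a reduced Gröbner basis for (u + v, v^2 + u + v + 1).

G = {v^2 + 1, u + v}

f_1 = u + v, LT = u.
f_2 = v^2 + u + v + 1, LT = v^2.

The S-polynomials (S(f_1,f_2)) all reduce to 0 modulo the current basis, so we have a Gröbner basis.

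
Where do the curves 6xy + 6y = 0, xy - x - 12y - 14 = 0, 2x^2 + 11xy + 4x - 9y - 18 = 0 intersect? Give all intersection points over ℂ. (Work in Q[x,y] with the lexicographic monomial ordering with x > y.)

Compute a lex Gröbner basis by Buchberger's algorithm.
f_1 = 6xy + 6y, LT = xy.
f_2 = xy - x - 12y - 14, LT = xy.
f_3 = 2x^2 + 11xy + 4x - 9y - 18, LT = x^2.

S(f_1,f_2): lcm = xy. S = x + 13y + 14.
  leading term x: no divisor's leading term divides it; move x to the remainder.
  leading term y: no divisor's leading term divides it; move 13y to the remainder.
  leading term 1: no divisor's leading term divides it; move 14 to the remainder.
  remainder x + 13y + 14 ≠ 0; add h_4 = x + 13y + 14 to the basis.

S(f_1,f_3): lcm = x^2y. S = -11/2xy^2 - xy + 9/2y^2 + 9y.
  leading term xy^2: subtract (-11/12y)·f_1 from -11/2xy^2 - xy + 9/2y^2 + 9y → -xy + 10y^2 + 9y
  leading term xy: subtract (-1/6)·f_1 from -xy + 10y^2 + 9y → 10y^2 + 10y
  leading term y^2: no divisor's leading term divides it; move 10y^2 to the remainder.
  leading term y: no divisor's leading term divides it; move 10y to the remainder.
  remainder 10y^2 + 10y ≠ 0; add h_5 = 10y^2 + 10y to the basis.

S(f_2,f_3): lcm = x^2y. S = -x^2 - 11/2xy^2 - 14xy - 14x + 9/2y^2 + 9y.
  leading term x^2: subtract (-1/2)·f_3 from -x^2 - 11/2xy^2 - 14xy - 14x + 9/2y^2 + 9y → -11/2xy^2 - 17/2xy - 12x + 9/2y^2 + 9/2y - 9
  leading term xy^2: subtract (-11/12y)·f_1 from -11/2xy^2 - 17/2xy - 12x + 9/2y^2 + 9/2y - 9 → -17/2xy - 12x + 10y^2 + 9/2y - 9
  leading term xy: subtract (-17/12)·f_1 from -17/2xy - 12x + 10y^2 + 9/2y - 9 → -12x + 10y^2 + 13y - 9
  leading term x: subtract (-12)·h_4 from -12x + 10y^2 + 13y - 9 → 10y^2 + 169y + 159
  leading term y^2: subtract (1)·h_5 from 10y^2 + 169y + 159 → 159y + 159
  leading term y: no divisor's leading term divides it; move 159y to the remainder.
  leading term 1: no divisor's leading term divides it; move 159 to the remainder.
  remainder 159y + 159 ≠ 0; add h_6 = 159y + 159 to the basis.

The other S-polynomials (S(f_1,h_4), S(f_2,h_4), S(f_3,h_4), S(f_1,h_5), S(f_2,h_5), S(f_3,h_5), S(h_4,h_5), S(f_1,h_6), S(f_2,h_6), S(f_3,h_6), S(h_4,h_6), S(h_5,h_6)) all reduce to 0 modulo the current basis, so we have a Gröbner basis.
Inter-reduce: drop elements whose leading term is divisible by another's, tail-reduce, and make monic.
Reduced Gröbner basis: {x + 1, y + 1}.

Elimination: the polynomial y + 1 lies in the elimination ideal for y, so y ∈ {-1}. For each such y, the remaining basis elements (now univariate) give the rest of the solution.
  y = -1: the earlier basis element becomes x + 1 = 0, giving x = -1 — point (-1, -1).

{(-1, -1)}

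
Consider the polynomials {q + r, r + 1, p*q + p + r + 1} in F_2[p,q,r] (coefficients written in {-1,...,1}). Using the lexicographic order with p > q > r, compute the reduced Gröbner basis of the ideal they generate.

Buchberger's algorithm terminates because the ascending chain of leading-term ideals stabilizes.

f_1 = q + r, LT = q.
f_2 = r + 1, LT = r.
f_3 = p*q + p + r + 1, LT = p*q.

The S-polynomials (S(f_1,f_2), S(f_1,f_3), S(f_2,f_3)) all reduce to 0 modulo the current basis, so we have a Gröbner basis.
Inter-reduce: drop elements whose leading term is divisible by another's, tail-reduce, and make monic.

G = {q + 1, r + 1}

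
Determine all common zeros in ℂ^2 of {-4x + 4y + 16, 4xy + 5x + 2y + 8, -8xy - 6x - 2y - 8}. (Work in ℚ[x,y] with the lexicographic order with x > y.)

{(0, -4)}

Compute a lex Gröbner basis by Buchberger's algorithm.
f_1 = -4x + 4y + 16, LT = x.
f_2 = 4xy + 5x + 2y + 8, LT = xy.
f_3 = -8xy - 6x - 2y - 8, LT = xy.

S(f_1,f_2): lcm = xy. S = -5/4x - y² - 9/2y - 2.
  reduce S modulo (f_1, f_2, f_3):
  remainder -y² - 23/4y - 7 ≠ 0; add h_4 = -y² - 23/4y - 7 to the basis.

S(f_1,f_3): lcm = xy. S = -¾x - y² - 17/4y - 1.
  reduce S modulo (f_1, f_2, f_3, h_4):
  remainder ¾y + 3 ≠ 0; add h_5 = ¾y + 3 to the basis.

The other S-polynomials (S(f_2,f_3), S(f_1,h_4), S(f_2,h_4), S(f_3,h_4), S(f_1,h_5), S(f_2,h_5), S(f_3,h_5), S(h_4,h_5)) all reduce to 0 modulo the current basis, so we have a Gröbner basis.
Inter-reduce: drop elements whose leading term is divisible by another's, tail-reduce, and make monic.
Reduced Gröbner basis: {x, y + 4}.

The lex basis is triangular: the last element involves only y. Solving y + 4 = 0 gives y ∈ {-4}; substituting each value into the earlier elements determines the remaining variables.
  y = -4: the earlier basis element becomes x = 0, giving x = 0 — point (0, -4).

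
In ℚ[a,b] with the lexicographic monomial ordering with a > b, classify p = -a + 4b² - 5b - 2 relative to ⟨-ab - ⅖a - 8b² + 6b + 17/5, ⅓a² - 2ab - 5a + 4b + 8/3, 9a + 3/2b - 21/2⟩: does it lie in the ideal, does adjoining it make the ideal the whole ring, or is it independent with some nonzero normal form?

First compute the reduced Gröbner basis of I by Buchberger's algorithm.
f_1 = -ab - ⅖a - 8b² + 6b + 17/5, LT = ab.
f_2 = ⅓a² - 2ab - 5a + 4b + 8/3, LT = a².
f_3 = 9a + 3/2b - 21/2, LT = a.

S(f_1,f_2): lcm = a²b. S = ⅖a² + 14ab² + 9ab - 17/5a - 12b² - 8b.
  leading term a²: subtract (6/5)·f_2 from ⅖a² + 14ab² + 9ab - 17/5a - 12b² - 8b → 14ab² + 57/5ab + 13/5a - 12b² - 64/5b - 16/5
  leading term ab²: subtract (-14b)·f_1 from 14ab² + 57/5ab + 13/5a - 12b² - 64/5b - 16/5 → 29/5ab + 13/5a - 112b³ + 72b² + 174/5b - 16/5
  leading term ab: subtract (-29/5)·f_1 from 29/5ab + 13/5a - 112b³ + 72b² + 174/5b - 16/5 → 7/25a - 112b³ + 128/5b² + 348/5b + 413/25
  leading term a: subtract (7/225)·f_3 from 7/25a - 112b³ + 128/5b² + 348/5b + 413/25 → -112b³ + 128/5b² + 10433/150b + 2527/150
  leading term b³: no divisor's leading term divides it; move -112b³ to the remainder.
  leading term b²: no divisor's leading term divides it; move 128/5b² to the remainder.
  leading term b: no divisor's leading term divides it; move 10433/150b to the remainder.
  leading term 1: no divisor's leading term divides it; move 2527/150 to the remainder.
  remainder -112b³ + 128/5b² + 10433/150b + 2527/150 ≠ 0; add h_4 = -112b³ + 128/5b² + 10433/150b + 2527/150 to the basis.

S(f_1,f_3): lcm = ab. S = ⅖a + 47/6b² - 29/6b - 17/5.
  leading term a: subtract (2/45)·f_3 from ⅖a + 47/6b² - 29/6b - 17/5 → 47/6b² - 49/10b - 44/15
  leading term b²: no divisor's leading term divides it; move 47/6b² to the remainder.
  leading term b: no divisor's leading term divides it; move -49/10b to the remainder.
  leading term 1: no divisor's leading term divides it; move -44/15 to the remainder.
  remainder 47/6b² - 49/10b - 44/15 ≠ 0; add h_5 = 47/6b² - 49/10b - 44/15 to the basis.

S(f_2,f_3): lcm = a². S = -37/6ab - 83/6a + 12b + 8.
  leading term ab: subtract (37/6)·f_1 from -37/6ab - 83/6a + 12b + 8 → -341/30a + 148/3b² - 25b - 389/30
  leading term a: subtract (-341/270)·f_3 from -341/30a + 148/3b² - 25b - 389/30 → 148/3b² - 4159/180b - 4721/180
  leading term b²: subtract (296/47)·h_5 from 148/3b² - 4159/180b - 4721/180 → 65599/8460b - 65599/8460
  leading term b: no divisor's leading term divides it; move 65599/8460b to the remainder.
  leading term 1: no divisor's leading term divides it; move -65599/8460 to the remainder.
  remainder 65599/8460b - 65599/8460 ≠ 0; add h_6 = 65599/8460b - 65599/8460 to the basis.

The other S-polynomials (S(f_1,h_4), S(f_2,h_4), S(f_3,h_4), S(f_1,h_5), S(f_2,h_5), S(f_3,h_5), S(h_4,h_5), S(f_1,h_6), S(f_2,h_6), S(f_3,h_6), S(h_4,h_6), S(h_5,h_6)) all reduce to 0 modulo the current basis, so we have a Gröbner basis.
Inter-reduce: drop elements whose leading term is divisible by another's, tail-reduce, and make monic.
Reduced Gröbner basis: {a - 1, b - 1}.
Label its elements g_1 = a - 1, g_2 = b - 1.

Reduce p = -a + 4b² - 5b - 2 modulo G:
  leading term a: subtract (-1)·g_1 from -a + 4b² - 5b - 2 → 4b² - 5b - 3
  leading term b²: subtract (4b)·g_2 from 4b² - 5b - 3 → -b - 3
  leading term b: subtract (-1)·g_2 from -b - 3 → -4
  leading term 1: no divisor's leading term divides it; move -4 to the remainder.
  normal form = -4.
The normal form is nonzero, so p ∉ I. Since p minus its normal form lies in I, I + (p) = I + (r) where r = -4; decide whether this ideal is the whole ring.
Here r = -4 is a nonzero constant, hence a unit: 1 ∈ I + (p), the Gröbner basis of I + (p) is {1}, and the enlarged system has no common solution — adjoining p is inconsistent.

Adjoining -a + 4b² - 5b - 2 makes the ideal the whole ring: the system is inconsistent.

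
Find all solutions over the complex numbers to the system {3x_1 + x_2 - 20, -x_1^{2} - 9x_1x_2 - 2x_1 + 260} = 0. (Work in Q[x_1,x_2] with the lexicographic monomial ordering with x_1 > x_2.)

Compute a lex Gröbner basis by Buchberger's algorithm.
f_1 = 3x_1 + x_2 - 20, LT = x_1.
f_2 = -x_1^{2} - 9x_1x_2 - 2x_1 + 260, LT = x_1^{2}.

S(f_1,f_2): lcm = x_1^{2}. S = -\tfrac{26}{3}x_1x_2 - \tfrac{26}{3}x_1 + 260.
  leading term x_1x_2: subtract (-\tfrac{26}{9}x_2)·f_1 from -\tfrac{26}{3}x_1x_2 - \tfrac{26}{3}x_1 + 260 → -\tfrac{26}{3}x_1 + \tfrac{26}{9}x_2^{2} - \tfrac{520}{9}x_2 + 260
  leading term x_1: subtract (-\tfrac{26}{9})·f_1 from -\tfrac{26}{3}x_1 + \tfrac{26}{9}x_2^{2} - \tfrac{520}{9}x_2 + 260 → \tfrac{26}{9}x_2^{2} - \tfrac{494}{9}x_2 + \tfrac{1820}{9}
  leading term x_2^{2}: no divisor's leading term divides it; move \tfrac{26}{9}x_2^{2} to the remainder.
  leading term x_2: no divisor's leading term divides it; move -\tfrac{494}{9}x_2 to the remainder.
  leading term 1: no divisor's leading term divides it; move \tfrac{1820}{9} to the remainder.
  remainder \tfrac{26}{9}x_2^{2} - \tfrac{494}{9}x_2 + \tfrac{1820}{9} ≠ 0; add h_3 = \tfrac{26}{9}x_2^{2} - \tfrac{494}{9}x_2 + \tfrac{1820}{9} to the basis.

S(f_1,h_3): leading monomials are coprime, so the S-polynomial reduces to 0 (Buchberger's first criterion).
S(f_2,h_3): leading monomials are coprime, so the S-polynomial reduces to 0 (Buchberger's first criterion).
Every S-polynomial of the final basis reduces to 0, so we have a Gröbner basis.
Inter-reduce: drop elements whose leading term is divisible by another's, tail-reduce, and make monic.
Reduced Gröbner basis: {x_1 + \tfrac{1}{3}x_2 - \tfrac{20}{3}, x_2^{2} - 19x_2 + 70}.

Since the basis is lex-ordered, x_2^{2} - 19x_2 + 70 is univariate in x_2. Its roots are {5, 14}. Back-substituting each root into the other basis elements fixes the other coordinates.
  x_2 = 5: the earlier basis element becomes x_1 - 5 = 0, giving x_1 = 5 — point (5, 5).
  x_2 = 14: the earlier basis element becomes x_1 - 2 = 0, giving x_1 = 2 — point (2, 14).

{(5, 5), (2, 14)}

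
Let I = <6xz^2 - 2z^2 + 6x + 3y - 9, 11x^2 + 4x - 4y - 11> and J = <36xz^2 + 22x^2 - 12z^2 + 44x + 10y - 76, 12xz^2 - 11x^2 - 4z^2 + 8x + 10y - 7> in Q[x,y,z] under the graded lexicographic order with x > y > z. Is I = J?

Yes, the ideals are equal.

Since reduced Gröbner bases are canonical representatives of ideals under a given ordering, it suffices to compute and compare them.
Buchberger on the first generating set:
f_1 = 6xz^2 - 2z^2 + 6x + 3y - 9, LT = xz^2.
f_2 = 11x^2 + 4x - 4y - 11, LT = x^2.

S(f_1,f_2): lcm = x^2z^2. S = -23/33xz^2 + 4/11yz^2 + x^2 + 1/2xy + z^2 - 3/2x.
  leading term xz^2: subtract (-23/198)·f_1 from -23/33xz^2 + 4/11yz^2 + x^2 + 1/2xy + z^2 - 3/2x → 4/11yz^2 + x^2 + 1/2xy + 76/99z^2 - 53/66x + 23/66y - 23/22
  leading term yz^2: no divisor's leading term divides it; move 4/11yz^2 to the remainder.
  leading term x^2: subtract (1/11)·f_2 from x^2 + 1/2xy + 76/99z^2 - 53/66x + 23/66y - 23/22 → 1/2xy + 76/99z^2 - 7/6x + 47/66y - 1/22
  leading term xy: no divisor's leading term divides it; move 1/2xy to the remainder.
  leading term z^2: no divisor's leading term divides it; move 76/99z^2 to the remainder.
  leading term x: no divisor's leading term divides it; move -7/6x to the remainder.
  leading term y: no divisor's leading term divides it; move 47/66y to the remainder.
  leading term 1: no divisor's leading term divides it; move -1/22 to the remainder.
  remainder 4/11yz^2 + 1/2xy + 76/99z^2 - 7/6x + 47/66y - 1/22 ≠ 0; add g_3 = 4/11yz^2 + 1/2xy + 76/99z^2 - 7/6x + 47/66y - 1/22 to the basis.

S(f_1,g_3): lcm = xyz^2. S = -11/8x^2y - 19/9xz^2 - 1/3yz^2 + 77/24x^2 - 23/24xy + 1/2y^2 + 1/8x - 3/2y.
  leading term x^2y: subtract (-1/8y)·f_2 from -11/8x^2y - 19/9xz^2 - 1/3yz^2 + 77/24x^2 - 23/24xy + 1/2y^2 + 1/8x - 3/2y → -19/9xz^2 - 1/3yz^2 + 77/24x^2 - 11/24xy + 1/8x - 23/8y
  leading term xz^2: subtract (-19/54)·f_1 from -19/9xz^2 - 1/3yz^2 + 77/24x^2 - 11/24xy + 1/8x - 23/8y → -1/3yz^2 + 77/24x^2 - 11/24xy - 19/27z^2 + 161/72x - 131/72y - 19/6
  leading term yz^2: subtract (-11/12)·g_3 from -1/3yz^2 + 77/24x^2 - 11/24xy - 19/27z^2 + 161/72x - 131/72y - 19/6 → 77/24x^2 + 7/6x - 7/6y - 77/24
  leading term x^2: subtract (7/24)·f_2 from 77/24x^2 + 7/6x - 7/6y - 77/24 → 0
  remainder 0.

S(f_2,g_3): leading monomials are coprime, so the S-polynomial reduces to 0 (Buchberger's first criterion).
Every S-polynomial of the final basis reduces to 0, so we have a Gröbner basis.
Inter-reduce: drop elements whose leading term is divisible by another's, tail-reduce, and make monic.
Reduced Gröbner basis: {xz^2 - 1/3z^2 + x + 1/2y - 3/2, yz^2 + 11/8xy + 19/9z^2 - 77/24x + 47/24y - 1/8, x^2 + 4/11x - 4/11y - 1}.

Buchberger on the second generating set:
h_1 = 36xz^2 + 22x^2 - 12z^2 + 44x + 10y - 76, LT = xz^2.
h_2 = 12xz^2 - 11x^2 - 4z^2 + 8x + 10y - 7, LT = xz^2.

S(h_1,h_2): lcm = xz^2. S = 55/36x^2 + 5/9x - 5/9y - 55/36.
  leading term x^2: no divisor's leading term divides it; move 55/36x^2 to the remainder.
  leading term x: no divisor's leading term divides it; move 5/9x to the remainder.
  leading term y: no divisor's leading term divides it; move -5/9y to the remainder.
  leading term 1: no divisor's leading term divides it; move -55/36 to the remainder.
  remainder 55/36x^2 + 5/9x - 5/9y - 55/36 ≠ 0; add k_3 = 55/36x^2 + 5/9x - 5/9y - 55/36 to the basis.

S(h_1,k_3): lcm = x^2z^2. S = 11/18x^3 - 23/33xz^2 + 4/11yz^2 + 11/9x^2 + 5/18xy + z^2 - 19/9x.
  leading term x^3: subtract (2/5x)·k_3 from 11/18x^3 - 23/33xz^2 + 4/11yz^2 + 11/9x^2 + 5/18xy + z^2 - 19/9x → -23/33xz^2 + 4/11yz^2 + x^2 + 1/2xy + z^2 - 3/2x
  leading term xz^2: subtract (-23/1188)·h_1 from -23/33xz^2 + 4/11yz^2 + x^2 + 1/2xy + z^2 - 3/2x → 4/11yz^2 + 77/54x^2 + 1/2xy + 76/99z^2 - 35/54x + 115/594y - 437/297
  leading term yz^2: no divisor's leading term divides it; move 4/11yz^2 to the remainder.
  leading term x^2: subtract (14/15)·k_3 from 77/54x^2 + 1/2xy + 76/99z^2 - 35/54x + 115/594y - 437/297 → 1/2xy + 76/99z^2 - 7/6x + 47/66y - 1/22
  leading term xy: no divisor's leading term divides it; move 1/2xy to the remainder.
  leading term z^2: no divisor's leading term divides it; move 76/99z^2 to the remainder.
  leading term x: no divisor's leading term divides it; move -7/6x to the remainder.
  leading term y: no divisor's leading term divides it; move 47/66y to the remainder.
  leading term 1: no divisor's leading term divides it; move -1/22 to the remainder.
  remainder 4/11yz^2 + 1/2xy + 76/99z^2 - 7/6x + 47/66y - 1/22 ≠ 0; add k_4 = 4/11yz^2 + 1/2xy + 76/99z^2 - 7/6x + 47/66y - 1/22 to the basis.

S(h_2,k_3): lcm = x^2z^2. S = -11/12x^3 - 23/33xz^2 + 4/11yz^2 + 2/3x^2 + 5/6xy + z^2 - 7/12x.
  leading term x^3: subtract (-3/5x)·k_3 from -11/12x^3 - 23/33xz^2 + 4/11yz^2 + 2/3x^2 + 5/6xy + z^2 - 7/12x → -23/33xz^2 + 4/11yz^2 + x^2 + 1/2xy + z^2 - 3/2x
  leading term xz^2: subtract (-23/1188)·h_1 from -23/33xz^2 + 4/11yz^2 + x^2 + 1/2xy + z^2 - 3/2x → 4/11yz^2 + 77/54x^2 + 1/2xy + 76/99z^2 - 35/54x + 115/594y - 437/297
  leading term yz^2: subtract (1)·k_4 from 4/11yz^2 + 77/54x^2 + 1/2xy + 76/99z^2 - 35/54x + 115/594y - 437/297 → 77/54x^2 + 14/27x - 14/27y - 77/54
  leading term x^2: subtract (14/15)·k_3 from 77/54x^2 + 14/27x - 14/27y - 77/54 → 0
  remainder 0.

S(h_1,k_4): lcm = xyz^2. S = -55/72x^2y - 19/9xz^2 - 1/3yz^2 + 77/24x^2 - 53/72xy + 5/18y^2 + 1/8x - 19/9y.
  leading term x^2y: subtract (-1/2y)·k_3 from -55/72x^2y - 19/9xz^2 - 1/3yz^2 + 77/24x^2 - 53/72xy + 5/18y^2 + 1/8x - 19/9y → -19/9xz^2 - 1/3yz^2 + 77/24x^2 - 11/24xy + 1/8x - 23/8y
  leading term xz^2: subtract (-19/324)·h_1 from -19/9xz^2 - 1/3yz^2 + 77/24x^2 - 11/24xy + 1/8x - 23/8y → -1/3yz^2 + 2915/648x^2 - 11/24xy - 19/27z^2 + 1753/648x - 1483/648y - 361/81
  leading term yz^2: subtract (-11/12)·k_4 from -1/3yz^2 + 2915/648x^2 - 11/24xy - 19/27z^2 + 1753/648x - 1483/648y - 361/81 → 2915/648x^2 + 265/162x - 265/162y - 2915/648
  leading term x^2: subtract (53/18)·k_3 from 2915/648x^2 + 265/162x - 265/162y - 2915/648 → 0
  remainder 0.

S(h_2,k_4): lcm = xyz^2. S = -55/24x^2y - 19/9xz^2 - 1/3yz^2 + 77/24x^2 - 31/24xy + 5/6y^2 + 1/8x - 7/12y.
  leading term x^2y: subtract (-3/2y)·k_3 from -55/24x^2y - 19/9xz^2 - 1/3yz^2 + 77/24x^2 - 31/24xy + 5/6y^2 + 1/8x - 7/12y → -19/9xz^2 - 1/3yz^2 + 77/24x^2 - 11/24xy + 1/8x - 23/8y
  leading term xz^2: subtract (-19/324)·h_1 from -19/9xz^2 - 1/3yz^2 + 77/24x^2 - 11/24xy + 1/8x - 23/8y → -1/3yz^2 + 2915/648x^2 - 11/24xy - 19/27z^2 + 1753/648x - 1483/648y - 361/81
  leading term yz^2: subtract (-11/12)·k_4 from -1/3yz^2 + 2915/648x^2 - 11/24xy - 19/27z^2 + 1753/648x - 1483/648y - 361/81 → 2915/648x^2 + 265/162x - 265/162y - 2915/648
  leading term x^2: subtract (53/18)·k_3 from 2915/648x^2 + 265/162x - 265/162y - 2915/648 → 0
  remainder 0.

S(k_3,k_4): leading monomials are coprime, so the S-polynomial reduces to 0 (Buchberger's first criterion).
Every S-polynomial of the final basis reduces to 0, so we have a Gröbner basis.
Inter-reduce: drop elements whose leading term is divisible by another's, tail-reduce, and make monic.
Reduced Gröbner basis: {xz^2 - 1/3z^2 + x + 1/2y - 3/2, yz^2 + 11/8xy + 19/9z^2 - 77/24x + 47/24y - 1/8, x^2 + 4/11x - 4/11y - 1}.

The two bases agree; hence the ideals are identical.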